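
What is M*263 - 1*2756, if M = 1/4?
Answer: -10761/4 ≈ -2690.3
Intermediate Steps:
M = ¼ ≈ 0.25000
M*263 - 1*2756 = (¼)*263 - 1*2756 = 263/4 - 2756 = -10761/4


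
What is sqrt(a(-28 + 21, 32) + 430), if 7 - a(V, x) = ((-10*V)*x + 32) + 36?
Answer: I*sqrt(1871) ≈ 43.255*I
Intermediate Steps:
a(V, x) = -61 + 10*V*x (a(V, x) = 7 - (((-10*V)*x + 32) + 36) = 7 - ((-10*V*x + 32) + 36) = 7 - ((32 - 10*V*x) + 36) = 7 - (68 - 10*V*x) = 7 + (-68 + 10*V*x) = -61 + 10*V*x)
sqrt(a(-28 + 21, 32) + 430) = sqrt((-61 + 10*(-28 + 21)*32) + 430) = sqrt((-61 + 10*(-7)*32) + 430) = sqrt((-61 - 2240) + 430) = sqrt(-2301 + 430) = sqrt(-1871) = I*sqrt(1871)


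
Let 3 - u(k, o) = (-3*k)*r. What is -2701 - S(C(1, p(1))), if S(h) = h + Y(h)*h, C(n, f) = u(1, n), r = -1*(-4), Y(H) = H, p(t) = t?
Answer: -2941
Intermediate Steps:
r = 4
u(k, o) = 3 + 12*k (u(k, o) = 3 - (-3*k)*4 = 3 - (-12)*k = 3 + 12*k)
C(n, f) = 15 (C(n, f) = 3 + 12*1 = 3 + 12 = 15)
S(h) = h + h**2 (S(h) = h + h*h = h + h**2)
-2701 - S(C(1, p(1))) = -2701 - 15*(1 + 15) = -2701 - 15*16 = -2701 - 1*240 = -2701 - 240 = -2941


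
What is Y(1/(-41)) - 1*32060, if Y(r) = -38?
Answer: -32098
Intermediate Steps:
Y(1/(-41)) - 1*32060 = -38 - 1*32060 = -38 - 32060 = -32098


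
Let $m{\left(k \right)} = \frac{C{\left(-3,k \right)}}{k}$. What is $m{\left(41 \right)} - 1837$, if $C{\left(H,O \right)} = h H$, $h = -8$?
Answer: $- \frac{75293}{41} \approx -1836.4$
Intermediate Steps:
$C{\left(H,O \right)} = - 8 H$
$m{\left(k \right)} = \frac{24}{k}$ ($m{\left(k \right)} = \frac{\left(-8\right) \left(-3\right)}{k} = \frac{24}{k}$)
$m{\left(41 \right)} - 1837 = \frac{24}{41} - 1837 = - \frac{75293}{41}$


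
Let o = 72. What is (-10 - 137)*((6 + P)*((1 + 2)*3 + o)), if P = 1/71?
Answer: -5084289/71 ≈ -71610.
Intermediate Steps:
P = 1/71 ≈ 0.014085
(-10 - 137)*((6 + P)*((1 + 2)*3 + o)) = (-10 - 137)*((6 + 1/71)*((1 + 2)*3 + 72)) = -62769*(3*3 + 72)/71 = -62769*(9 + 72)/71 = -62769*81/71 = -147*34587/71 = -5084289/71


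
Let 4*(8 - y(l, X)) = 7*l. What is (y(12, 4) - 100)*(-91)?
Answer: 10283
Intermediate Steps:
y(l, X) = 8 - 7*l/4
(y(12, 4) - 100)*(-91) = ((8 - 7/4*12) - 100)*(-91) = ((8 - 21) - 100)*(-91) = (-13 - 100)*(-91) = -113*(-91) = 10283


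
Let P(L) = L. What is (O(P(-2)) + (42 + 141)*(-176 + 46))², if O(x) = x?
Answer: 566059264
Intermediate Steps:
(O(P(-2)) + (42 + 141)*(-176 + 46))² = (-2 + (42 + 141)*(-176 + 46))² = (-2 + 183*(-130))² = (-2 - 23790)² = (-23792)² = 566059264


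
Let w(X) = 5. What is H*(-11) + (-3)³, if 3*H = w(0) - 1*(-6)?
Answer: -202/3 ≈ -67.333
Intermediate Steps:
H = 11/3 (H = (5 - 1*(-6))/3 = (5 + 6)/3 = (⅓)*11 = 11/3 ≈ 3.6667)
H*(-11) + (-3)³ = (11/3)*(-11) + (-3)³ = -121/3 - 27 = -202/3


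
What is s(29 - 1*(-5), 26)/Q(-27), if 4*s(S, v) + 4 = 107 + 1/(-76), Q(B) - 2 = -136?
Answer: -7827/40736 ≈ -0.19214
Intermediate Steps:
Q(B) = -134 (Q(B) = 2 - 136 = -134)
s(S, v) = 7827/304 (s(S, v) = -1 + (107 + 1/(-76))/4 = -1 + (107 - 1/76)/4 = -1 + (¼)*(8131/76) = -1 + 8131/304 = 7827/304)
s(29 - 1*(-5), 26)/Q(-27) = (7827/304)/(-134) = (7827/304)*(-1/134) = -7827/40736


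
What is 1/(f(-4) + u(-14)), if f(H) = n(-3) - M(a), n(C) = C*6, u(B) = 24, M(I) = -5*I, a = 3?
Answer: 1/21 ≈ 0.047619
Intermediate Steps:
n(C) = 6*C
f(H) = -3 (f(H) = 6*(-3) - (-5)*3 = -18 - 1*(-15) = -18 + 15 = -3)
1/(f(-4) + u(-14)) = 1/(-3 + 24) = 1/21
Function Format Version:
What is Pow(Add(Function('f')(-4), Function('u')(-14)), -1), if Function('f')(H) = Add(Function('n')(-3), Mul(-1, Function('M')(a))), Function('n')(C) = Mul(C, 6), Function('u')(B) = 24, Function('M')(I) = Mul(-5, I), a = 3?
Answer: Rational(1, 21) ≈ 0.047619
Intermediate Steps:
Function('n')(C) = Mul(6, C)
Function('f')(H) = -3 (Function('f')(H) = Add(Mul(6, -3), Mul(-1, Mul(-5, 3))) = Add(-18, Mul(-1, -15)) = Add(-18, 15) = -3)
Pow(Add(Function('f')(-4), Function('u')(-14)), -1) = Pow(Add(-3, 24), -1) = Pow(21, -1) = Rational(1, 21)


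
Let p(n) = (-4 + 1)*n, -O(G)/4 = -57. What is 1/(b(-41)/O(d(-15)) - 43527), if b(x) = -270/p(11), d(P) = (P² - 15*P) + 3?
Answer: -418/18194271 ≈ -2.2974e-5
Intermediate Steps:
d(P) = 3 + P² - 15*P
O(G) = 228 (O(G) = -4*(-57) = 228)
p(n) = -3*n
b(x) = 90/11 (b(x) = -270/((-3*11)) = -270/(-33) = -270*(-1/33) = 90/11)
1/(b(-41)/O(d(-15)) - 43527) = 1/((90/11)/228 - 43527) = 1/((90/11)*(1/228) - 43527) = 1/(15/418 - 43527) = 1/(-18194271/418) = -418/18194271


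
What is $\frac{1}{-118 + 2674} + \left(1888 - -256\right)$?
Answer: $\frac{5480065}{2556} \approx 2144.0$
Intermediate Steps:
$\frac{1}{-118 + 2674} + \left(1888 - -256\right) = \frac{1}{2556} + \left(1888 + 256\right) = \frac{1}{2556} + 2144 = \frac{5480065}{2556}$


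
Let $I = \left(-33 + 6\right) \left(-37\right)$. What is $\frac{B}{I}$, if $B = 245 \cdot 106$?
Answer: $\frac{25970}{999} \approx 25.996$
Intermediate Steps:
$I = 999$ ($I = \left(-27\right) \left(-37\right) = 999$)
$B = 25970$
$\frac{B}{I} = \frac{25970}{999}$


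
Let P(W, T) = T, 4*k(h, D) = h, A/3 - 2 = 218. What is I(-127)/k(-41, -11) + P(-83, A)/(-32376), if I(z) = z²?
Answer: -174066423/110618 ≈ -1573.6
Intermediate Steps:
A = 660 (A = 6 + 3*218 = 6 + 654 = 660)
k(h, D) = h/4
I(-127)/k(-41, -11) + P(-83, A)/(-32376) = (-127)²/(((¼)*(-41))) + 660/(-32376) = 16129/(-41/4) + 660*(-1/32376) = 16129*(-4/41) - 55/2698 = -64516/41 - 55/2698 = -174066423/110618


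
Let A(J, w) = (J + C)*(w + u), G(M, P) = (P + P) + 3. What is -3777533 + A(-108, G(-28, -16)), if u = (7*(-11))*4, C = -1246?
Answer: -3321235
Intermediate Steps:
G(M, P) = 3 + 2*P (G(M, P) = 2*P + 3 = 3 + 2*P)
u = -308 (u = -77*4 = -308)
A(J, w) = (-1246 + J)*(-308 + w) (A(J, w) = (J - 1246)*(w - 308) = (-1246 + J)*(-308 + w))
-3777533 + A(-108, G(-28, -16)) = -3777533 + (383768 - 1246*(3 + 2*(-16)) - 308*(-108) - 108*(3 + 2*(-16))) = -3777533 + (383768 - 1246*(3 - 32) + 33264 - 108*(3 - 32)) = -3777533 + (383768 - 1246*(-29) + 33264 - 108*(-29)) = -3777533 + (383768 + 36134 + 33264 + 3132) = -3777533 + 456298 = -3321235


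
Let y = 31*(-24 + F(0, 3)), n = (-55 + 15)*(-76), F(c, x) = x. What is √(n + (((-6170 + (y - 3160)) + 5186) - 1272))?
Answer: I*√3027 ≈ 55.018*I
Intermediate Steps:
n = 3040 (n = -40*(-76) = 3040)
y = -651 (y = 31*(-24 + 3) = 31*(-21) = -651)
√(n + (((-6170 + (y - 3160)) + 5186) - 1272)) = √(3040 + (((-6170 + (-651 - 3160)) + 5186) - 1272)) = √(3040 + (((-6170 - 3811) + 5186) - 1272)) = √(3040 + ((-9981 + 5186) - 1272)) = √(3040 + (-4795 - 1272)) = √(3040 - 6067) = √(-3027) = I*√3027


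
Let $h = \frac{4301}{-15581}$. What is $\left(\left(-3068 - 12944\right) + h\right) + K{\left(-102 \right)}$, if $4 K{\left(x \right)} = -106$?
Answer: $- \frac{499800339}{31162} \approx -16039.0$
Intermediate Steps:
$K{\left(x \right)} = - \frac{53}{2}$ ($K{\left(x \right)} = \frac{1}{4} \left(-106\right) = - \frac{53}{2}$)
$h = - \frac{4301}{15581}$ ($h = 4301 \left(- \frac{1}{15581}\right) = - \frac{4301}{15581} \approx -0.27604$)
$\left(\left(-3068 - 12944\right) + h\right) + K{\left(-102 \right)} = \left(\left(-3068 - 12944\right) - \frac{4301}{15581}\right) - \frac{53}{2} = \left(-16012 - \frac{4301}{15581}\right) - \frac{53}{2} = - \frac{249487273}{15581} - \frac{53}{2} = - \frac{499800339}{31162}$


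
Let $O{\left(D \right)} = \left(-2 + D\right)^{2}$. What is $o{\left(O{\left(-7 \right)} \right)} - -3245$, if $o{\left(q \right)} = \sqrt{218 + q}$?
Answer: $3245 + \sqrt{299} \approx 3262.3$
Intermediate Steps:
$o{\left(O{\left(-7 \right)} \right)} - -3245 = \sqrt{218 + \left(-2 - 7\right)^{2}} - -3245 = \sqrt{218 + \left(-9\right)^{2}} + 3245 = \sqrt{218 + 81} + 3245 = \sqrt{299} + 3245 = 3245 + \sqrt{299}$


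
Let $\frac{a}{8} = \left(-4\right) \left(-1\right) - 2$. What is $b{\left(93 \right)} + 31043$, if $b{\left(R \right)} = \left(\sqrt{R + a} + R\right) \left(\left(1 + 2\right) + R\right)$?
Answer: $39971 + 96 \sqrt{109} \approx 40973.0$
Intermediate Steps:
$a = 16$ ($a = 8 \left(\left(-4\right) \left(-1\right) - 2\right) = 8 \left(4 - 2\right) = 8 \cdot 2 = 16$)
$b{\left(R \right)} = \left(3 + R\right) \left(R + \sqrt{16 + R}\right)$ ($b{\left(R \right)} = \left(\sqrt{R + 16} + R\right) \left(\left(1 + 2\right) + R\right) = \left(\sqrt{16 + R} + R\right) \left(3 + R\right) = \left(R + \sqrt{16 + R}\right) \left(3 + R\right) = \left(3 + R\right) \left(R + \sqrt{16 + R}\right)$)
$b{\left(93 \right)} + 31043 = \left(93^{2} + 3 \cdot 93 + 3 \sqrt{16 + 93} + 93 \sqrt{16 + 93}\right) + 31043 = \left(8649 + 279 + 3 \sqrt{109} + 93 \sqrt{109}\right) + 31043 = \left(8928 + 96 \sqrt{109}\right) + 31043 = 39971 + 96 \sqrt{109}$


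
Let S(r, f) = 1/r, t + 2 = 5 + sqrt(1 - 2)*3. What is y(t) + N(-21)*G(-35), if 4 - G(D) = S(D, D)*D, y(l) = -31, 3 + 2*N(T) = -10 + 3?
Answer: -46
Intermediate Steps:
t = 3 + 3*I (t = -2 + (5 + sqrt(1 - 2)*3) = -2 + (5 + sqrt(-1)*3) = -2 + (5 + I*3) = -2 + (5 + 3*I) = 3 + 3*I ≈ 3.0 + 3.0*I)
N(T) = -5 (N(T) = -3/2 + (-10 + 3)/2 = -3/2 + (1/2)*(-7) = -3/2 - 7/2 = -5)
G(D) = 3 (G(D) = 4 - D/D = 4 - 1*1 = 4 - 1 = 3)
y(t) + N(-21)*G(-35) = -31 - 5*3 = -31 - 15 = -46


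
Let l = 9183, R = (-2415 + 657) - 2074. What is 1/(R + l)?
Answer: 1/5351 ≈ 0.00018688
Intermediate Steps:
R = -3832 (R = -1758 - 2074 = -3832)
1/(R + l) = 1/(-3832 + 9183) = 1/5351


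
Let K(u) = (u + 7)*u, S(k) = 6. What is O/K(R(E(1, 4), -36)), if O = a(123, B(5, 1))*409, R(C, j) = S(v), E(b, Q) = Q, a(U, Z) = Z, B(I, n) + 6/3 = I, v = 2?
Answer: 409/26 ≈ 15.731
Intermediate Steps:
B(I, n) = -2 + I
R(C, j) = 6
K(u) = u*(7 + u) (K(u) = (7 + u)*u = u*(7 + u))
O = 1227 (O = (-2 + 5)*409 = 3*409 = 1227)
O/K(R(E(1, 4), -36)) = 1227/((6*(7 + 6))) = 1227/((6*13)) = 1227/78 = 1227*(1/78) = 409/26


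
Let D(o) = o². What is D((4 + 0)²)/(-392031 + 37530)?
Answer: -256/354501 ≈ -0.00072214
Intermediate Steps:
D((4 + 0)²)/(-392031 + 37530) = ((4 + 0)²)²/(-392031 + 37530) = (4²)²/(-354501) = 16²*(-1/354501) = 256*(-1/354501) = -256/354501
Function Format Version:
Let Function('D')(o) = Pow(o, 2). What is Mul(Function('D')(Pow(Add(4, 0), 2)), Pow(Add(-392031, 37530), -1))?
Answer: Rational(-256, 354501) ≈ -0.00072214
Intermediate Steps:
Mul(Function('D')(Pow(Add(4, 0), 2)), Pow(Add(-392031, 37530), -1)) = Mul(Pow(Pow(Add(4, 0), 2), 2), Pow(Add(-392031, 37530), -1)) = Mul(Pow(Pow(4, 2), 2), Pow(-354501, -1)) = Mul(Pow(16, 2), Rational(-1, 354501)) = Mul(256, Rational(-1, 354501)) = Rational(-256, 354501)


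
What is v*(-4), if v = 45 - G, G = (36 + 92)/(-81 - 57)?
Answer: -12676/69 ≈ -183.71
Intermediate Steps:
G = -64/69 (G = 128/(-138) = 128*(-1/138) = -64/69 ≈ -0.92754)
v = 3169/69 (v = 45 - 1*(-64/69) = 45 + 64/69 = 3169/69 ≈ 45.928)
v*(-4) = (3169/69)*(-4) = -12676/69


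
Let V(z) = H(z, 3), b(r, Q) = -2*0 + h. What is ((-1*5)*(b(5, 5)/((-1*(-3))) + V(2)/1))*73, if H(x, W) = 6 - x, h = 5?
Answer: -6205/3 ≈ -2068.3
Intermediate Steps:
b(r, Q) = 5 (b(r, Q) = -2*0 + 5 = 0 + 5 = 5)
V(z) = 6 - z
((-1*5)*(b(5, 5)/((-1*(-3))) + V(2)/1))*73 = ((-1*5)*(5/((-1*(-3))) + (6 - 1*2)/1))*73 = -5*(5/3 + (6 - 2)*1)*73 = -5*(5*(⅓) + 4*1)*73 = -5*(5/3 + 4)*73 = -5*17/3*73 = -85/3*73 = -6205/3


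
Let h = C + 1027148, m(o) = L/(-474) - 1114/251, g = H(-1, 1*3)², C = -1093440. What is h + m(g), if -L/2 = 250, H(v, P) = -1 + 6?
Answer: -3943713472/59487 ≈ -66295.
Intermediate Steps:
H(v, P) = 5
L = -500 (L = -2*250 = -500)
g = 25 (g = 5² = 25)
m(o) = -201268/59487 (m(o) = -500/(-474) - 1114/251 = -500*(-1/474) - 1114*1/251 = 250/237 - 1114/251 = -201268/59487)
h = -66292 (h = -1093440 + 1027148 = -66292)
h + m(g) = -66292 - 201268/59487 = -3943713472/59487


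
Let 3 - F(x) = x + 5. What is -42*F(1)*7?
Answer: 882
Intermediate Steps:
F(x) = -2 - x (F(x) = 3 - (x + 5) = 3 - (5 + x) = 3 + (-5 - x) = -2 - x)
-42*F(1)*7 = -42*(-2 - 1*1)*7 = -42*(-2 - 1)*7 = -42*(-3)*7 = 126*7 = 882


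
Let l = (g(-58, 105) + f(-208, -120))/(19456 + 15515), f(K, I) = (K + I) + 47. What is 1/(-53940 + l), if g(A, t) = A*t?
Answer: -34971/1886342111 ≈ -1.8539e-5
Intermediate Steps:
f(K, I) = 47 + I + K (f(K, I) = (I + K) + 47 = 47 + I + K)
l = -6371/34971 (l = (-58*105 + (47 - 120 - 208))/(19456 + 15515) = (-6090 - 281)/34971 = -6371*1/34971 = -6371/34971 ≈ -0.18218)
1/(-53940 + l) = 1/(-53940 - 6371/34971) = 1/(-1886342111/34971) = -34971/1886342111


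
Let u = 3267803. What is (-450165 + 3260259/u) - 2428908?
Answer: -9408240126360/3267803 ≈ -2.8791e+6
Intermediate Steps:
(-450165 + 3260259/u) - 2428908 = (-450165 + 3260259/3267803) - 2428908 = -1471047277236/3267803 - 2428908 = -9408240126360/3267803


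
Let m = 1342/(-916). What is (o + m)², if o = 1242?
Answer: 322811467225/209764 ≈ 1.5389e+6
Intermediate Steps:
m = -671/458 (m = 1342*(-1/916) = -671/458 ≈ -1.4651)
(o + m)² = (1242 - 671/458)² = (568165/458)² = 322811467225/209764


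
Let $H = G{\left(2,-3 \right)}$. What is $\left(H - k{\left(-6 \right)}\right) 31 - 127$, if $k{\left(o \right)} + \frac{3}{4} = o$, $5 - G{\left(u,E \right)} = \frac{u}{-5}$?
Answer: $\frac{4993}{20} \approx 249.65$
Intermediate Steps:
$G{\left(u,E \right)} = 5 + \frac{u}{5}$ ($G{\left(u,E \right)} = 5 - \frac{u}{-5} = 5 - u \left(- \frac{1}{5}\right) = 5 - - \frac{u}{5} = 5 + \frac{u}{5}$)
$k{\left(o \right)} = - \frac{3}{4} + o$
$H = \frac{27}{5}$ ($H = 5 + \frac{1}{5} \cdot 2 = 5 + \frac{2}{5} = \frac{27}{5} \approx 5.4$)
$\left(H - k{\left(-6 \right)}\right) 31 - 127 = \left(\frac{27}{5} - \left(- \frac{3}{4} - 6\right)\right) 31 - 127 = \left(\frac{27}{5} - - \frac{27}{4}\right) 31 - 127 = \left(\frac{27}{5} + \frac{27}{4}\right) 31 - 127 = \frac{243}{20} \cdot 31 - 127 = \frac{7533}{20} - 127 = \frac{4993}{20}$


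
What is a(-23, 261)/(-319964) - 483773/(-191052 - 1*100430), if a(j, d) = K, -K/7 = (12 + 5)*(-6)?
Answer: 19322728253/11657968331 ≈ 1.6575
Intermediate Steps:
K = 714 (K = -7*(12 + 5)*(-6) = -119*(-6) = -7*(-102) = 714)
a(j, d) = 714
a(-23, 261)/(-319964) - 483773/(-191052 - 1*100430) = 714/(-319964) - 483773/(-191052 - 1*100430) = 714*(-1/319964) - 483773/(-191052 - 100430) = -357/159982 - 483773/(-291482) = -357/159982 - 483773*(-1/291482) = -357/159982 + 483773/291482 = 19322728253/11657968331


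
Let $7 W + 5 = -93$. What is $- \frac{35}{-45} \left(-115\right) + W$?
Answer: $- \frac{931}{9} \approx -103.44$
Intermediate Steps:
$W = -14$ ($W = - \frac{5}{7} + \frac{1}{7} \left(-93\right) = - \frac{5}{7} - \frac{93}{7} = -14$)
$- \frac{35}{-45} \left(-115\right) + W = - \frac{35}{-45} \left(-115\right) - 14 = \left(-35\right) \left(- \frac{1}{45}\right) \left(-115\right) - 14 = \frac{7}{9} \left(-115\right) - 14 = - \frac{805}{9} - 14 = - \frac{931}{9}$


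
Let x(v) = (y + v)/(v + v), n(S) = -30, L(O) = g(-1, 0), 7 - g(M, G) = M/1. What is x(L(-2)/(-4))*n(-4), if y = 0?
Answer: -15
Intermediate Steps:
g(M, G) = 7 - M (g(M, G) = 7 - M/1 = 7 - M)
L(O) = 8 (L(O) = 7 - 1*(-1) = 7 + 1 = 8)
x(v) = ½ (x(v) = (0 + v)/(v + v) = v/((2*v)) = v*(1/(2*v)) = ½)
x(L(-2)/(-4))*n(-4) = (½)*(-30) = -15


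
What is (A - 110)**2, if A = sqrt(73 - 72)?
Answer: 11881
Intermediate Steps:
A = 1 (A = sqrt(1) = 1)
(A - 110)**2 = (1 - 110)**2 = (-109)**2 = 11881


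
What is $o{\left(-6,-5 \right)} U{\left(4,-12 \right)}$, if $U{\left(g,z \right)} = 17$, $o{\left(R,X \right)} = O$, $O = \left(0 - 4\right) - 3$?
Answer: $-119$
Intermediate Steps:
$O = -7$ ($O = -4 - 3 = -7$)
$o{\left(R,X \right)} = -7$
$o{\left(-6,-5 \right)} U{\left(4,-12 \right)} = \left(-7\right) 17 = -119$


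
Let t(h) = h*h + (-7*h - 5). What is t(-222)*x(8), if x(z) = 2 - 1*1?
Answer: 50833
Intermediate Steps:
x(z) = 1 (x(z) = 2 - 1 = 1)
t(h) = -5 + h² - 7*h (t(h) = h² + (-5 - 7*h) = -5 + h² - 7*h)
t(-222)*x(8) = (-5 + (-222)² - 7*(-222))*1 = (-5 + 49284 + 1554)*1 = 50833*1 = 50833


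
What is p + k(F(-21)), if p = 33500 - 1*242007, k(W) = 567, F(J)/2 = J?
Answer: -207940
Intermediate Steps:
F(J) = 2*J
p = -208507 (p = 33500 - 242007 = -208507)
p + k(F(-21)) = -208507 + 567 = -207940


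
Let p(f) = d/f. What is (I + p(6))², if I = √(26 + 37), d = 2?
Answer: 568/9 + 2*√7 ≈ 68.403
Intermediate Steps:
p(f) = 2/f
I = 3*√7 (I = √63 = 3*√7 ≈ 7.9373)
(I + p(6))² = (3*√7 + 2/6)² = (3*√7 + 2*(⅙))² = (3*√7 + ⅓)² = (⅓ + 3*√7)²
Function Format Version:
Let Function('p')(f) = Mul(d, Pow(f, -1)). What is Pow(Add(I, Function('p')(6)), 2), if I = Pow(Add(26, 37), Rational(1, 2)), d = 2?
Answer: Add(Rational(568, 9), Mul(2, Pow(7, Rational(1, 2)))) ≈ 68.403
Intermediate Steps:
Function('p')(f) = Mul(2, Pow(f, -1))
I = Mul(3, Pow(7, Rational(1, 2))) (I = Pow(63, Rational(1, 2)) = Mul(3, Pow(7, Rational(1, 2))) ≈ 7.9373)
Pow(Add(I, Function('p')(6)), 2) = Pow(Add(Mul(3, Pow(7, Rational(1, 2))), Mul(2, Pow(6, -1))), 2) = Pow(Add(Mul(3, Pow(7, Rational(1, 2))), Mul(2, Rational(1, 6))), 2) = Pow(Add(Mul(3, Pow(7, Rational(1, 2))), Rational(1, 3)), 2) = Pow(Add(Rational(1, 3), Mul(3, Pow(7, Rational(1, 2)))), 2)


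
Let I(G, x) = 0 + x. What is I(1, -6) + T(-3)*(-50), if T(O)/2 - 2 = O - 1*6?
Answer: 694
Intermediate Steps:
T(O) = -8 + 2*O (T(O) = 4 + 2*(O - 1*6) = 4 + 2*(O - 6) = 4 + 2*(-6 + O) = 4 + (-12 + 2*O) = -8 + 2*O)
I(G, x) = x
I(1, -6) + T(-3)*(-50) = -6 + (-8 + 2*(-3))*(-50) = -6 + (-8 - 6)*(-50) = -6 - 14*(-50) = -6 + 700 = 694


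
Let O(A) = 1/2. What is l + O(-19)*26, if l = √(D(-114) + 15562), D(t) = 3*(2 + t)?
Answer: 13 + √15226 ≈ 136.39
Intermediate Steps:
O(A) = ½
D(t) = 6 + 3*t
l = √15226 (l = √((6 + 3*(-114)) + 15562) = √((6 - 342) + 15562) = √(-336 + 15562) = √15226 ≈ 123.39)
l + O(-19)*26 = √15226 + (½)*26 = √15226 + 13 = 13 + √15226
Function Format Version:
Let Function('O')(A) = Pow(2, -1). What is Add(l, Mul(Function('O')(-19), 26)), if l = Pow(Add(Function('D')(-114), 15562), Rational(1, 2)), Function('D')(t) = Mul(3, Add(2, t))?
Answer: Add(13, Pow(15226, Rational(1, 2))) ≈ 136.39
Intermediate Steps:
Function('O')(A) = Rational(1, 2)
Function('D')(t) = Add(6, Mul(3, t))
l = Pow(15226, Rational(1, 2)) (l = Pow(Add(Add(6, Mul(3, -114)), 15562), Rational(1, 2)) = Pow(Add(Add(6, -342), 15562), Rational(1, 2)) = Pow(Add(-336, 15562), Rational(1, 2)) = Pow(15226, Rational(1, 2)) ≈ 123.39)
Add(l, Mul(Function('O')(-19), 26)) = Add(Pow(15226, Rational(1, 2)), Mul(Rational(1, 2), 26)) = Add(Pow(15226, Rational(1, 2)), 13) = Add(13, Pow(15226, Rational(1, 2)))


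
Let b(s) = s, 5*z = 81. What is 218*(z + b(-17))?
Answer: -872/5 ≈ -174.40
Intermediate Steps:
z = 81/5 (z = (1/5)*81 = 81/5 ≈ 16.200)
218*(z + b(-17)) = 218*(81/5 - 17) = 218*(-4/5) = -872/5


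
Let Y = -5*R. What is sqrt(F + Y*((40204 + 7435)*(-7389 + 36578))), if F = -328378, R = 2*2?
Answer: I*sqrt(27811023798) ≈ 1.6677e+5*I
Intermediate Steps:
R = 4
Y = -20 (Y = -5*4 = -20)
sqrt(F + Y*((40204 + 7435)*(-7389 + 36578))) = sqrt(-328378 - 20*(40204 + 7435)*(-7389 + 36578)) = sqrt(-328378 - 952780*29189) = sqrt(-328378 - 20*1390534771) = sqrt(-328378 - 27810695420) = sqrt(-27811023798) = I*sqrt(27811023798)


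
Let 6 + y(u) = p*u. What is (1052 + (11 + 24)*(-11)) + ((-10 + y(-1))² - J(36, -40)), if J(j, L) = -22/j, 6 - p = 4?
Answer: 17849/18 ≈ 991.61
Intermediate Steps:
p = 2 (p = 6 - 1*4 = 6 - 4 = 2)
y(u) = -6 + 2*u
(1052 + (11 + 24)*(-11)) + ((-10 + y(-1))² - J(36, -40)) = (1052 + (11 + 24)*(-11)) + ((-10 + (-6 + 2*(-1)))² - (-22)/36) = (1052 + 35*(-11)) + ((-10 + (-6 - 2))² - (-22)/36) = (1052 - 385) + ((-10 - 8)² - 1*(-11/18)) = 667 + ((-18)² + 11/18) = 667 + (324 + 11/18) = 667 + 5843/18 = 17849/18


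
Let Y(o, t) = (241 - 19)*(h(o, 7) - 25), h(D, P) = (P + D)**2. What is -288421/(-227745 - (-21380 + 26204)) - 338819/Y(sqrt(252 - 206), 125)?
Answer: 5096526443/187398932 - 338819*sqrt(46)/65268 ≈ -8.0123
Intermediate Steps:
h(D, P) = (D + P)**2
Y(o, t) = -5550 + 222*(7 + o)**2 (Y(o, t) = (241 - 19)*((o + 7)**2 - 25) = 222*((7 + o)**2 - 25) = 222*(-25 + (7 + o)**2) = -5550 + 222*(7 + o)**2)
-288421/(-227745 - (-21380 + 26204)) - 338819/Y(sqrt(252 - 206), 125) = -288421/(-227745 - (-21380 + 26204)) - 338819/(-5550 + 222*(7 + sqrt(252 - 206))**2) = -288421/(-227745 - 1*4824) - 338819/(-5550 + 222*(7 + sqrt(46))**2) = -288421/(-227745 - 4824) - 338819/(-5550 + 222*(7 + sqrt(46))**2) = -288421/(-232569) - 338819/(-5550 + 222*(7 + sqrt(46))**2) = -288421*(-1/232569) - 338819/(-5550 + 222*(7 + sqrt(46))**2) = 288421/232569 - 338819/(-5550 + 222*(7 + sqrt(46))**2)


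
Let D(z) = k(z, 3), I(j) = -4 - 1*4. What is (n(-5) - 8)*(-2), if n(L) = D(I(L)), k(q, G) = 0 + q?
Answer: 32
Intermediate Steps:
k(q, G) = q
I(j) = -8 (I(j) = -4 - 4 = -8)
D(z) = z
n(L) = -8
(n(-5) - 8)*(-2) = (-8 - 8)*(-2) = -16*(-2) = 32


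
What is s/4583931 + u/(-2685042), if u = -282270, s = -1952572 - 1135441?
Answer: -388752133232/683780403339 ≈ -0.56853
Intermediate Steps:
s = -3088013
s/4583931 + u/(-2685042) = -3088013/4583931 - 282270/(-2685042) = -3088013*1/4583931 - 282270*(-1/2685042) = -3088013/4583931 + 47045/447507 = -388752133232/683780403339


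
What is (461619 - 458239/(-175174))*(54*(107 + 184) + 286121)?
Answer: 24407617116074075/175174 ≈ 1.3933e+11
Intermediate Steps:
(461619 - 458239/(-175174))*(54*(107 + 184) + 286121) = (461619 - 458239*(-1/175174))*(54*291 + 286121) = (461619 + 458239/175174)*(15714 + 286121) = (80864104945/175174)*301835 = 24407617116074075/175174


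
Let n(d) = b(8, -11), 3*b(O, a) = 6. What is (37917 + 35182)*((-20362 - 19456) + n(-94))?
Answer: -2910509784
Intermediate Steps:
b(O, a) = 2 (b(O, a) = (⅓)*6 = 2)
n(d) = 2
(37917 + 35182)*((-20362 - 19456) + n(-94)) = (37917 + 35182)*((-20362 - 19456) + 2) = 73099*(-39818 + 2) = 73099*(-39816) = -2910509784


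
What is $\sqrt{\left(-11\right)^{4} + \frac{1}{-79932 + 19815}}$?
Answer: $\frac{2 \sqrt{13228340000133}}{60117} \approx 121.0$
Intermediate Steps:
$\sqrt{\left(-11\right)^{4} + \frac{1}{-79932 + 19815}} = \sqrt{14641 + \frac{1}{-60117}} = \sqrt{14641 - \frac{1}{60117}} = \sqrt{\frac{880172996}{60117}} = \frac{2 \sqrt{13228340000133}}{60117}$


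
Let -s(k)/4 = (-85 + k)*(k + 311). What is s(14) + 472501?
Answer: 564801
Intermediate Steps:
s(k) = -4*(-85 + k)*(311 + k) (s(k) = -4*(-85 + k)*(k + 311) = -4*(-85 + k)*(311 + k))
s(14) + 472501 = (105740 - 904*14 - 4*14**2) + 472501 = (105740 - 12656 - 4*196) + 472501 = (105740 - 12656 - 784) + 472501 = 92300 + 472501 = 564801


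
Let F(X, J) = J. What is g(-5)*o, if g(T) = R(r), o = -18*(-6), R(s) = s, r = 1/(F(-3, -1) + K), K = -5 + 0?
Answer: -18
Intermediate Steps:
K = -5
r = -1/6 (r = 1/(-1 - 5) = 1/(-6) = -1/6 ≈ -0.16667)
o = 108
g(T) = -1/6
g(-5)*o = -1/6*108 = -18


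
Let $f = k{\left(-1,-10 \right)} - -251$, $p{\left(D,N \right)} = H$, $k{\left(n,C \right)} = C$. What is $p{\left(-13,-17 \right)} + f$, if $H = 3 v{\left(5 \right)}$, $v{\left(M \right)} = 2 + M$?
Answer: $262$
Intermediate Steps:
$H = 21$ ($H = 3 \left(2 + 5\right) = 3 \cdot 7 = 21$)
$p{\left(D,N \right)} = 21$
$f = 241$ ($f = -10 - -251 = -10 + 251 = 241$)
$p{\left(-13,-17 \right)} + f = 21 + 241 = 262$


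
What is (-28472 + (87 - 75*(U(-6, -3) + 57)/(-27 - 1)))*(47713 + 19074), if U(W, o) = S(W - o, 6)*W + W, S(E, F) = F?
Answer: -7572262355/4 ≈ -1.8931e+9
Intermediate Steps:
U(W, o) = 7*W (U(W, o) = 6*W + W = 7*W)
(-28472 + (87 - 75*(U(-6, -3) + 57)/(-27 - 1)))*(47713 + 19074) = (-28472 + (87 - 75*(7*(-6) + 57)/(-27 - 1)))*(47713 + 19074) = (-28472 + (87 - 75*(-42 + 57)/(-28)))*66787 = (-28472 + (87 - 1125*(-1)/28))*66787 = (-28472 + (87 - 75*(-15/28)))*66787 = (-28472 + (87 + 1125/28))*66787 = (-28472 + 3561/28)*66787 = -793655/28*66787 = -7572262355/4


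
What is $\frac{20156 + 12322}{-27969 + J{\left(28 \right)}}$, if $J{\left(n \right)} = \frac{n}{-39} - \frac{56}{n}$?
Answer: $- \frac{1266642}{1090897} \approx -1.1611$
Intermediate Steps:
$J{\left(n \right)} = - \frac{56}{n} - \frac{n}{39}$ ($J{\left(n \right)} = n \left(- \frac{1}{39}\right) - \frac{56}{n} = - \frac{n}{39} - \frac{56}{n} = - \frac{56}{n} - \frac{n}{39}$)
$\frac{20156 + 12322}{-27969 + J{\left(28 \right)}} = \frac{20156 + 12322}{-27969 - \left(\frac{28}{39} + \frac{56}{28}\right)} = \frac{32478}{-27969 - \frac{106}{39}} = \frac{32478}{- \frac{1090897}{39}} = 32478 \left(- \frac{39}{1090897}\right) = - \frac{1266642}{1090897}$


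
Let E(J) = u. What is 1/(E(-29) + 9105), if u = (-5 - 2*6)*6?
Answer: 1/9003 ≈ 0.00011107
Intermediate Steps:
u = -102 (u = (-5 - 12)*6 = -17*6 = -102)
E(J) = -102
1/(E(-29) + 9105) = 1/(-102 + 9105) = 1/9003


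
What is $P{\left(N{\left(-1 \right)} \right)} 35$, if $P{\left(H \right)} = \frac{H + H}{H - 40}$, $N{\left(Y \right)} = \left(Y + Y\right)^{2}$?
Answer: $- \frac{70}{9} \approx -7.7778$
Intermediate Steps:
$N{\left(Y \right)} = 4 Y^{2}$ ($N{\left(Y \right)} = \left(2 Y\right)^{2} = 4 Y^{2}$)
$P{\left(H \right)} = \frac{2 H}{-40 + H}$
$P{\left(N{\left(-1 \right)} \right)} 35 = \frac{2 \cdot 4 \left(-1\right)^{2}}{-40 + 4 \left(-1\right)^{2}} \cdot 35 = \frac{2 \cdot 4 \cdot 1}{-40 + 4 \cdot 1} \cdot 35 = 2 \cdot 4 \frac{1}{-40 + 4} \cdot 35 = 2 \cdot 4 \frac{1}{-36} \cdot 35 = 2 \cdot 4 \left(- \frac{1}{36}\right) 35 = \left(- \frac{2}{9}\right) 35 = - \frac{70}{9}$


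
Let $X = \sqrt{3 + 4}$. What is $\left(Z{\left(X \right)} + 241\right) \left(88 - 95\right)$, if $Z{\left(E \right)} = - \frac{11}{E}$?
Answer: $-1687 + 11 \sqrt{7} \approx -1657.9$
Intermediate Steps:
$X = \sqrt{7} \approx 2.6458$
$\left(Z{\left(X \right)} + 241\right) \left(88 - 95\right) = \left(- \frac{11}{\sqrt{7}} + 241\right) \left(88 - 95\right) = \left(- 11 \frac{\sqrt{7}}{7} + 241\right) \left(-7\right) = \left(- \frac{11 \sqrt{7}}{7} + 241\right) \left(-7\right) = \left(241 - \frac{11 \sqrt{7}}{7}\right) \left(-7\right) = -1687 + 11 \sqrt{7}$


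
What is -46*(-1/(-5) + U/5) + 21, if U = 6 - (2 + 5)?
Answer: 21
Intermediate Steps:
U = -1 (U = 6 - 1*7 = 6 - 7 = -1)
-46*(-1/(-5) + U/5) + 21 = -46*(-1/(-5) - 1/5) + 21 = -46*(-1*(-1/5) - 1*1/5) + 21 = -46*(1/5 - 1/5) + 21 = -46*0 + 21 = 0 + 21 = 21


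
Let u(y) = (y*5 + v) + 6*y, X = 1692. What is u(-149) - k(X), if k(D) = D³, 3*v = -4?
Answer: -14531902585/3 ≈ -4.8440e+9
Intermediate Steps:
v = -4/3 (v = (⅓)*(-4) = -4/3 ≈ -1.3333)
u(y) = -4/3 + 11*y (u(y) = (y*5 - 4/3) + 6*y = (5*y - 4/3) + 6*y = (-4/3 + 5*y) + 6*y = -4/3 + 11*y)
u(-149) - k(X) = (-4/3 + 11*(-149)) - 1*1692³ = (-4/3 - 1639) - 1*4843965888 = -4921/3 - 4843965888 = -14531902585/3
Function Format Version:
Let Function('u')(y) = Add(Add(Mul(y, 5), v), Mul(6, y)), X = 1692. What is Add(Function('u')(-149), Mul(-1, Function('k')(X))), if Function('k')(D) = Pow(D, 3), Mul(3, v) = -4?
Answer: Rational(-14531902585, 3) ≈ -4.8440e+9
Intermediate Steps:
v = Rational(-4, 3) (v = Mul(Rational(1, 3), -4) = Rational(-4, 3) ≈ -1.3333)
Function('u')(y) = Add(Rational(-4, 3), Mul(11, y)) (Function('u')(y) = Add(Add(Mul(y, 5), Rational(-4, 3)), Mul(6, y)) = Add(Add(Mul(5, y), Rational(-4, 3)), Mul(6, y)) = Add(Add(Rational(-4, 3), Mul(5, y)), Mul(6, y)) = Add(Rational(-4, 3), Mul(11, y)))
Add(Function('u')(-149), Mul(-1, Function('k')(X))) = Add(Add(Rational(-4, 3), Mul(11, -149)), Mul(-1, Pow(1692, 3))) = Add(Add(Rational(-4, 3), -1639), Mul(-1, 4843965888)) = Add(Rational(-4921, 3), -4843965888) = Rational(-14531902585, 3)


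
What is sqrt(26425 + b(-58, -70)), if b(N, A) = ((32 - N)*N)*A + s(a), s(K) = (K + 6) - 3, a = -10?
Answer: sqrt(391818) ≈ 625.95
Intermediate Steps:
s(K) = 3 + K (s(K) = (6 + K) - 3 = 3 + K)
b(N, A) = -7 + A*N*(32 - N) (b(N, A) = ((32 - N)*N)*A + (3 - 10) = (N*(32 - N))*A - 7 = A*N*(32 - N) - 7 = -7 + A*N*(32 - N))
sqrt(26425 + b(-58, -70)) = sqrt(26425 + (-7 - 1*(-70)*(-58)**2 + 32*(-70)*(-58))) = sqrt(26425 + (-7 - 1*(-70)*3364 + 129920)) = sqrt(26425 + (-7 + 235480 + 129920)) = sqrt(26425 + 365393) = sqrt(391818)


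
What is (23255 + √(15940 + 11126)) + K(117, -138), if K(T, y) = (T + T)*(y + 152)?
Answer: 26531 + √27066 ≈ 26696.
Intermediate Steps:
K(T, y) = 2*T*(152 + y) (K(T, y) = (2*T)*(152 + y) = 2*T*(152 + y))
(23255 + √(15940 + 11126)) + K(117, -138) = (23255 + √(15940 + 11126)) + 2*117*(152 - 138) = (23255 + √27066) + 2*117*14 = (23255 + √27066) + 3276 = 26531 + √27066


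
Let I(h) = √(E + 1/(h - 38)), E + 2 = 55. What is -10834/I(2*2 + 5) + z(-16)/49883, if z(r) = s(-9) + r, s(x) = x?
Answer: -25/49883 - 5417*√174/48 ≈ -1488.6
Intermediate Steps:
E = 53 (E = -2 + 55 = 53)
I(h) = √(53 + 1/(-38 + h)) (I(h) = √(53 + 1/(h - 38)) = √(53 + 1/(-38 + h)))
z(r) = -9 + r
-10834/I(2*2 + 5) + z(-16)/49883 = -10834*1/(√(-1/(-38 + (2*2 + 5)))*√(2013 - 53*(2*2 + 5))) + (-9 - 16)/49883 = -10834*1/(√(-1/(-38 + (4 + 5)))*√(2013 - 53*(4 + 5))) - 25*1/49883 = -10834*√6/(96*√(-1/(-38 + 9))) - 25/49883 = -10834*√6/(96*√(-1/(-29))) - 25/49883 = -10834*√174/96 - 25/49883 = -5417*√174/48 - 25/49883 = -25/49883 - 5417*√174/48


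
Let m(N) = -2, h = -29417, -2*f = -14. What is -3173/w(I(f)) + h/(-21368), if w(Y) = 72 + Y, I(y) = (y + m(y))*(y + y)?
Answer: -31811725/1517128 ≈ -20.968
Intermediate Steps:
f = 7 (f = -½*(-14) = 7)
I(y) = 2*y*(-2 + y) (I(y) = (y - 2)*(y + y) = (-2 + y)*(2*y) = 2*y*(-2 + y))
-3173/w(I(f)) + h/(-21368) = -3173/(72 + 2*7*(-2 + 7)) - 29417/(-21368) = -3173/(72 + 2*7*5) - 29417*(-1/21368) = -3173/(72 + 70) + 29417/21368 = -3173/142 + 29417/21368 = -31811725/1517128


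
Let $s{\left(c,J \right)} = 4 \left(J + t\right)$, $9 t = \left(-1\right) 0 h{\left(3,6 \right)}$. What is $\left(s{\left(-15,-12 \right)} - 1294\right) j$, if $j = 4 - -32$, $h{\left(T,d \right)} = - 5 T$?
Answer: $-48312$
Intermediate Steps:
$t = 0$ ($t = \frac{\left(-1\right) 0 \left(\left(-5\right) 3\right)}{9} = \frac{0 \left(-15\right)}{9} = \frac{1}{9} \cdot 0 = 0$)
$s{\left(c,J \right)} = 4 J$ ($s{\left(c,J \right)} = 4 \left(J + 0\right) = 4 J$)
$j = 36$ ($j = 4 + 32 = 36$)
$\left(s{\left(-15,-12 \right)} - 1294\right) j = \left(4 \left(-12\right) - 1294\right) 36 = \left(-48 - 1294\right) 36 = \left(-1342\right) 36 = -48312$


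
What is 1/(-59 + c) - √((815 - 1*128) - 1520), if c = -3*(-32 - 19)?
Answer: 1/94 - 7*I*√17 ≈ 0.010638 - 28.862*I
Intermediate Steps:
c = 153 (c = -3*(-51) = 153)
1/(-59 + c) - √((815 - 1*128) - 1520) = 1/(-59 + 153) - √((815 - 1*128) - 1520) = 1/94 - √((815 - 128) - 1520) = 1/94 - √(687 - 1520) = 1/94 - √(-833) = 1/94 - 7*I*√17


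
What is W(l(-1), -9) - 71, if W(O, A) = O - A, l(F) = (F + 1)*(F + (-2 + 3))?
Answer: -62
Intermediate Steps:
l(F) = (1 + F)² (l(F) = (1 + F)*(F + 1) = (1 + F)*(1 + F) = (1 + F)²)
W(l(-1), -9) - 71 = ((1 - 1)² - 1*(-9)) - 71 = (0² + 9) - 71 = (0 + 9) - 71 = 9 - 71 = -62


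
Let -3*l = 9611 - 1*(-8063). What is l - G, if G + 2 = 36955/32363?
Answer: -571900349/97089 ≈ -5890.5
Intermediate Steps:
l = -17674/3 (l = -(9611 - 1*(-8063))/3 = -(9611 + 8063)/3 = -⅓*17674 = -17674/3 ≈ -5891.3)
G = -27771/32363 (G = -2 + 36955/32363 = -27771/32363 ≈ -0.85811)
l - G = -17674/3 - 1*(-27771/32363) = -17674/3 + 27771/32363 = -571900349/97089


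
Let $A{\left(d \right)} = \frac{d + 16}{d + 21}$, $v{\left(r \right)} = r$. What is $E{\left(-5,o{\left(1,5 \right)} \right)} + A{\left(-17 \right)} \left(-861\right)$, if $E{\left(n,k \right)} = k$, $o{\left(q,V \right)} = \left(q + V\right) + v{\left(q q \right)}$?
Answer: $\frac{889}{4} \approx 222.25$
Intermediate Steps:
$o{\left(q,V \right)} = V + q + q^{2}$ ($o{\left(q,V \right)} = \left(q + V\right) + q q = \left(V + q\right) + q^{2} = V + q + q^{2}$)
$A{\left(d \right)} = \frac{16 + d}{21 + d}$
$E{\left(-5,o{\left(1,5 \right)} \right)} + A{\left(-17 \right)} \left(-861\right) = \left(5 + 1 + 1^{2}\right) + \frac{16 - 17}{21 - 17} \left(-861\right) = \left(5 + 1 + 1\right) + \frac{1}{4} \left(-1\right) \left(-861\right) = 7 + \frac{1}{4} \left(-1\right) \left(-861\right) = 7 - - \frac{861}{4} = 7 + \frac{861}{4} = \frac{889}{4}$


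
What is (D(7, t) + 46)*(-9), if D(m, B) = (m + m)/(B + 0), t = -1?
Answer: -288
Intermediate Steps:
D(m, B) = 2*m/B (D(m, B) = (2*m)/B = 2*m/B)
(D(7, t) + 46)*(-9) = (2*7/(-1) + 46)*(-9) = (2*7*(-1) + 46)*(-9) = (-14 + 46)*(-9) = 32*(-9) = -288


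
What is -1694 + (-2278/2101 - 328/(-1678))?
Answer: -2987646544/1762739 ≈ -1694.9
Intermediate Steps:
-1694 + (-2278/2101 - 328/(-1678)) = -1694 + (-2278*1/2101 - 328*(-1/1678)) = -1694 + (-2278/2101 + 164/839) = -1694 - 1566678/1762739 = -2987646544/1762739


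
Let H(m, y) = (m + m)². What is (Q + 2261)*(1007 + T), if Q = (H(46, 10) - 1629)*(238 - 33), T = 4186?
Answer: 7288043148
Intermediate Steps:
H(m, y) = 4*m² (H(m, y) = (2*m)² = 4*m²)
Q = 1401175 (Q = (4*46² - 1629)*(238 - 33) = (4*2116 - 1629)*205 = (8464 - 1629)*205 = 6835*205 = 1401175)
(Q + 2261)*(1007 + T) = (1401175 + 2261)*(1007 + 4186) = 1403436*5193 = 7288043148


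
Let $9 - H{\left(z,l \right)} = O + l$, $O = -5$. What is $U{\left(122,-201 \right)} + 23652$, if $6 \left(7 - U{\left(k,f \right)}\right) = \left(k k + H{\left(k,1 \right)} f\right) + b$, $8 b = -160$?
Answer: $\frac{129703}{6} \approx 21617.0$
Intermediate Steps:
$b = -20$ ($b = \frac{1}{8} \left(-160\right) = -20$)
$H{\left(z,l \right)} = 14 - l$ ($H{\left(z,l \right)} = 9 - \left(-5 + l\right) = 14 - l$)
$U{\left(k,f \right)} = \frac{31}{3} - \frac{13 f}{6} - \frac{k^{2}}{6}$ ($U{\left(k,f \right)} = 7 - \frac{\left(k k + \left(14 - 1\right) f\right) - 20}{6} = 7 - \frac{\left(k^{2} + \left(14 - 1\right) f\right) - 20}{6} = 7 - \frac{\left(k^{2} + 13 f\right) - 20}{6} = 7 - \frac{-20 + k^{2} + 13 f}{6} = 7 - \left(- \frac{10}{3} + \frac{k^{2}}{6} + \frac{13 f}{6}\right) = \frac{31}{3} - \frac{13 f}{6} - \frac{k^{2}}{6}$)
$U{\left(122,-201 \right)} + 23652 = \left(\frac{31}{3} - - \frac{871}{2} - \frac{122^{2}}{6}\right) + 23652 = \left(\frac{31}{3} + \frac{871}{2} - \frac{7442}{3}\right) + 23652 = - \frac{12209}{6} + 23652 = \frac{129703}{6}$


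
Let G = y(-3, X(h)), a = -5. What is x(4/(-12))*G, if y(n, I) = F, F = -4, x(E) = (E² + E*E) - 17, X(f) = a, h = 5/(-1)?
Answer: 604/9 ≈ 67.111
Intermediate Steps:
h = -5 (h = 5*(-1) = -5)
X(f) = -5
x(E) = -17 + 2*E² (x(E) = (E² + E²) - 17 = 2*E² - 17 = -17 + 2*E²)
y(n, I) = -4
G = -4
x(4/(-12))*G = (-17 + 2*(4/(-12))²)*(-4) = (-17 + 2*(4*(-1/12))²)*(-4) = (-17 + 2*(-⅓)²)*(-4) = (-17 + 2*(⅑))*(-4) = (-17 + 2/9)*(-4) = -151/9*(-4) = 604/9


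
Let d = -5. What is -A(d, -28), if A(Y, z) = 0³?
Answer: 0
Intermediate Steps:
A(Y, z) = 0
-A(d, -28) = -1*0 = 0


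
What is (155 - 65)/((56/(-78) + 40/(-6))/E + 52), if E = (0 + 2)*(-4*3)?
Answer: 117/68 ≈ 1.7206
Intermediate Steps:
E = -24 (E = 2*(-12) = -24)
(155 - 65)/((56/(-78) + 40/(-6))/E + 52) = (155 - 65)/((56/(-78) + 40/(-6))/(-24) + 52) = 90/((56*(-1/78) + 40*(-⅙))*(-1/24) + 52) = 90/((-28/39 - 20/3)*(-1/24) + 52) = 90/(-96/13*(-1/24) + 52) = 90/(4/13 + 52) = 90/(680/13) = (13/680)*90 = 117/68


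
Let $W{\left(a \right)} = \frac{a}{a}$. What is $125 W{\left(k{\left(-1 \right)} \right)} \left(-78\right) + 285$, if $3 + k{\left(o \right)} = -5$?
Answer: $-9465$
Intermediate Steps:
$k{\left(o \right)} = -8$ ($k{\left(o \right)} = -3 - 5 = -8$)
$W{\left(a \right)} = 1$
$125 W{\left(k{\left(-1 \right)} \right)} \left(-78\right) + 285 = 125 \cdot 1 \left(-78\right) + 285 = 125 \left(-78\right) + 285 = -9750 + 285 = -9465$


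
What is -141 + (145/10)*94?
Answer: 1222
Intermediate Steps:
-141 + (145/10)*94 = -141 + (145*(⅒))*94 = -141 + (29/2)*94 = -141 + 1363 = 1222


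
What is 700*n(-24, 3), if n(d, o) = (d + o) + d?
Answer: -31500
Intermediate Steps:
n(d, o) = o + 2*d
700*n(-24, 3) = 700*(3 + 2*(-24)) = 700*(3 - 48) = 700*(-45) = -31500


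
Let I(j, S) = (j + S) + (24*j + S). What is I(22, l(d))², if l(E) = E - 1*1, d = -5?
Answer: 289444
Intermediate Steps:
l(E) = -1 + E (l(E) = E - 1 = -1 + E)
I(j, S) = 2*S + 25*j (I(j, S) = (S + j) + (S + 24*j) = 2*S + 25*j)
I(22, l(d))² = (2*(-1 - 5) + 25*22)² = (2*(-6) + 550)² = (-12 + 550)² = 538² = 289444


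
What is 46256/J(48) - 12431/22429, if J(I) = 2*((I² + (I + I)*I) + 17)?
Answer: 432603513/155410541 ≈ 2.7836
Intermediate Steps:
J(I) = 34 + 6*I² (J(I) = 2*((I² + (2*I)*I) + 17) = 2*((I² + 2*I²) + 17) = 2*(3*I² + 17) = 2*(17 + 3*I²) = 34 + 6*I²)
46256/J(48) - 12431/22429 = 46256/(34 + 6*48²) - 12431/22429 = 46256/(34 + 6*2304) - 12431*1/22429 = 46256/(34 + 13824) - 12431/22429 = 46256/13858 - 12431/22429 = 46256*(1/13858) - 12431/22429 = 23128/6929 - 12431/22429 = 432603513/155410541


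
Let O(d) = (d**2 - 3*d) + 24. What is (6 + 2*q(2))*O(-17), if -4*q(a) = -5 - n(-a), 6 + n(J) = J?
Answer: 1638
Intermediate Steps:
n(J) = -6 + J
q(a) = -1/4 - a/4 (q(a) = -(-5 - (-6 - a))/4 = -(-5 + (6 + a))/4 = -(1 + a)/4 = -1/4 - a/4)
O(d) = 24 + d**2 - 3*d
(6 + 2*q(2))*O(-17) = (6 + 2*(-1/4 - 1/4*2))*(24 + (-17)**2 - 3*(-17)) = (6 + 2*(-1/4 - 1/2))*(24 + 289 + 51) = (6 + 2*(-3/4))*364 = (6 - 3/2)*364 = (9/2)*364 = 1638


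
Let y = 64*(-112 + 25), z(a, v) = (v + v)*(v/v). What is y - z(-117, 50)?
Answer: -5668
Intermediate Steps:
z(a, v) = 2*v (z(a, v) = (2*v)*1 = 2*v)
y = -5568 (y = 64*(-87) = -5568)
y - z(-117, 50) = -5568 - 2*50 = -5568 - 1*100 = -5568 - 100 = -5668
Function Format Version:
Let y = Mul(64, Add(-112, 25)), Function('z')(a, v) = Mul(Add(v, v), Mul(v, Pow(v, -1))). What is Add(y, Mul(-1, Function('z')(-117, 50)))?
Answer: -5668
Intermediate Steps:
Function('z')(a, v) = Mul(2, v) (Function('z')(a, v) = Mul(Mul(2, v), 1) = Mul(2, v))
y = -5568 (y = Mul(64, -87) = -5568)
Add(y, Mul(-1, Function('z')(-117, 50))) = Add(-5568, Mul(-1, Mul(2, 50))) = Add(-5568, Mul(-1, 100)) = Add(-5568, -100) = -5668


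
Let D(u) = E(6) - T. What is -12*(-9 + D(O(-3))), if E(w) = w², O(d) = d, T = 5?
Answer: -264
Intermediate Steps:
D(u) = 31 (D(u) = 6² - 1*5 = 36 - 5 = 31)
-12*(-9 + D(O(-3))) = -12*(-9 + 31) = -12*22 = -264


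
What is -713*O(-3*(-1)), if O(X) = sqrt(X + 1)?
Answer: -1426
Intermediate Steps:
O(X) = sqrt(1 + X)
-713*O(-3*(-1)) = -713*sqrt(1 - 3*(-1)) = -713*sqrt(1 + 3) = -713*sqrt(4) = -713*2 = -1426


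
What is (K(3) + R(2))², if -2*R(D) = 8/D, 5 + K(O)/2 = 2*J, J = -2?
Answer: 400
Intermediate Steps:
K(O) = -18 (K(O) = -10 + 2*(2*(-2)) = -10 + 2*(-4) = -10 - 8 = -18)
R(D) = -4/D
(K(3) + R(2))² = (-18 - 4/2)² = (-18 - 4*½)² = (-18 - 2)² = (-20)² = 400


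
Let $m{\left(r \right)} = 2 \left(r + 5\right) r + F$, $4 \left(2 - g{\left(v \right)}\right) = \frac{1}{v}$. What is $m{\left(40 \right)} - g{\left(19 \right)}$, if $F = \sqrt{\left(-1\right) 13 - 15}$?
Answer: $\frac{273449}{76} + 2 i \sqrt{7} \approx 3598.0 + 5.2915 i$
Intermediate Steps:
$F = 2 i \sqrt{7}$ ($F = \sqrt{-13 - 15} = \sqrt{-28} = 2 i \sqrt{7} \approx 5.2915 i$)
$g{\left(v \right)} = 2 - \frac{1}{4 v}$
$m{\left(r \right)} = r \left(10 + 2 r\right) + 2 i \sqrt{7}$ ($m{\left(r \right)} = 2 \left(r + 5\right) r + 2 i \sqrt{7} = 2 \left(5 + r\right) r + 2 i \sqrt{7} = \left(10 + 2 r\right) r + 2 i \sqrt{7} = r \left(10 + 2 r\right) + 2 i \sqrt{7}$)
$m{\left(40 \right)} - g{\left(19 \right)} = \left(2 \cdot 40^{2} + 10 \cdot 40 + 2 i \sqrt{7}\right) - \left(2 - \frac{1}{4 \cdot 19}\right) = \left(2 \cdot 1600 + 400 + 2 i \sqrt{7}\right) - \left(2 - \frac{1}{76}\right) = \left(3200 + 400 + 2 i \sqrt{7}\right) - \left(2 - \frac{1}{76}\right) = \left(3600 + 2 i \sqrt{7}\right) - \frac{151}{76} = \frac{273449}{76} + 2 i \sqrt{7}$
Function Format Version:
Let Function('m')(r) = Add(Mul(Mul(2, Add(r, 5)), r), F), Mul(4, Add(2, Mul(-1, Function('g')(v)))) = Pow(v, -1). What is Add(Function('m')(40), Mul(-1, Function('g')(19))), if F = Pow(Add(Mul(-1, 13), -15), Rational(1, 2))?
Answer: Add(Rational(273449, 76), Mul(2, I, Pow(7, Rational(1, 2)))) ≈ Add(3598.0, Mul(5.2915, I))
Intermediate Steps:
F = Mul(2, I, Pow(7, Rational(1, 2))) (F = Pow(Add(-13, -15), Rational(1, 2)) = Pow(-28, Rational(1, 2)) = Mul(2, I, Pow(7, Rational(1, 2))) ≈ Mul(5.2915, I))
Function('g')(v) = Add(2, Mul(Rational(-1, 4), Pow(v, -1)))
Function('m')(r) = Add(Mul(r, Add(10, Mul(2, r))), Mul(2, I, Pow(7, Rational(1, 2)))) (Function('m')(r) = Add(Mul(Mul(2, Add(r, 5)), r), Mul(2, I, Pow(7, Rational(1, 2)))) = Add(Mul(Mul(2, Add(5, r)), r), Mul(2, I, Pow(7, Rational(1, 2)))) = Add(Mul(Add(10, Mul(2, r)), r), Mul(2, I, Pow(7, Rational(1, 2)))) = Add(Mul(r, Add(10, Mul(2, r))), Mul(2, I, Pow(7, Rational(1, 2)))))
Add(Function('m')(40), Mul(-1, Function('g')(19))) = Add(Add(Mul(2, Pow(40, 2)), Mul(10, 40), Mul(2, I, Pow(7, Rational(1, 2)))), Mul(-1, Add(2, Mul(Rational(-1, 4), Pow(19, -1))))) = Add(Add(Mul(2, 1600), 400, Mul(2, I, Pow(7, Rational(1, 2)))), Mul(-1, Add(2, Mul(Rational(-1, 4), Rational(1, 19))))) = Add(Add(3200, 400, Mul(2, I, Pow(7, Rational(1, 2)))), Mul(-1, Add(2, Rational(-1, 76)))) = Add(Add(3600, Mul(2, I, Pow(7, Rational(1, 2)))), Mul(-1, Rational(151, 76))) = Add(Add(3600, Mul(2, I, Pow(7, Rational(1, 2)))), Rational(-151, 76)) = Add(Rational(273449, 76), Mul(2, I, Pow(7, Rational(1, 2))))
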